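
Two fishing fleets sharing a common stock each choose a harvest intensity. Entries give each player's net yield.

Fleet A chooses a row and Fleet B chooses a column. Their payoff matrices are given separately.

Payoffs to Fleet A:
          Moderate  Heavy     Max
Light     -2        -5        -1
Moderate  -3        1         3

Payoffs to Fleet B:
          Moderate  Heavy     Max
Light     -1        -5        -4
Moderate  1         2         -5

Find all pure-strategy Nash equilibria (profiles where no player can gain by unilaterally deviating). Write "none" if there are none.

The pure Nash equilibria are (Light, Moderate); (Moderate, Heavy).

Mark each player's best response to every combination of opponents' strategies; a profile where every player is best-responding is a pure Nash equilibrium.
Fleet A against Moderate: payoffs -2, -3 → best response Light.
Fleet A against Heavy: payoffs -5, 1 → best response Moderate.
Fleet A against Max: payoffs -1, 3 → best response Moderate.
Fleet B against Light: payoffs -1, -5, -4 → best response Moderate.
Fleet B against Moderate: payoffs 1, 2, -5 → best response Heavy.
Mutual best responses: (Light, Moderate); (Moderate, Heavy).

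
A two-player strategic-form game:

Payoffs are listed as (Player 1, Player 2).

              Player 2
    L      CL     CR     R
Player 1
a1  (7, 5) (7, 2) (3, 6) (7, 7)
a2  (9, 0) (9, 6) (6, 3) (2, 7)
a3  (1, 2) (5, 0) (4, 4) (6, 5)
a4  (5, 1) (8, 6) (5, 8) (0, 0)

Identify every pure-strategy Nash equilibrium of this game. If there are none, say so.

The unique pure-strategy Nash equilibrium is (a1, R).

Mark each player's best response to every combination of opponents' strategies; a profile where every player is best-responding is a pure Nash equilibrium.
Player 1 against L: payoffs 7, 9, 1, 5 → best response a2.
Player 1 against CL: payoffs 7, 9, 5, 8 → best response a2.
Player 1 against CR: payoffs 3, 6, 4, 5 → best response a2.
Player 1 against R: payoffs 7, 2, 6, 0 → best response a1.
Player 2 against a1: payoffs 5, 2, 6, 7 → best response R.
Player 2 against a2: payoffs 0, 6, 3, 7 → best response R.
Player 2 against a3: payoffs 2, 0, 4, 5 → best response R.
Player 2 against a4: payoffs 1, 6, 8, 0 → best response CR.
Mutual best responses: (a1, R).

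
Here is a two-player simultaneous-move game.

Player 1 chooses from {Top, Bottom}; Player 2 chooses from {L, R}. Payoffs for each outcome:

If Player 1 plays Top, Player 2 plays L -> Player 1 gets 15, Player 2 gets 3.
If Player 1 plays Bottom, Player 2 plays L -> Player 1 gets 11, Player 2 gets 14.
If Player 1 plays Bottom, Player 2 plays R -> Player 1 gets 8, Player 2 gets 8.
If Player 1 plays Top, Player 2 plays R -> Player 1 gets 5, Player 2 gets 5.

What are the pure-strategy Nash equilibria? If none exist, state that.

none

Player 1 against L: payoffs 15, 11 → best response Top.
Player 1 against R: payoffs 5, 8 → best response Bottom.
Player 2 against Top: payoffs 3, 5 → best response R.
Player 2 against Bottom: payoffs 14, 8 → best response L.
No profile is a mutual best response for all players.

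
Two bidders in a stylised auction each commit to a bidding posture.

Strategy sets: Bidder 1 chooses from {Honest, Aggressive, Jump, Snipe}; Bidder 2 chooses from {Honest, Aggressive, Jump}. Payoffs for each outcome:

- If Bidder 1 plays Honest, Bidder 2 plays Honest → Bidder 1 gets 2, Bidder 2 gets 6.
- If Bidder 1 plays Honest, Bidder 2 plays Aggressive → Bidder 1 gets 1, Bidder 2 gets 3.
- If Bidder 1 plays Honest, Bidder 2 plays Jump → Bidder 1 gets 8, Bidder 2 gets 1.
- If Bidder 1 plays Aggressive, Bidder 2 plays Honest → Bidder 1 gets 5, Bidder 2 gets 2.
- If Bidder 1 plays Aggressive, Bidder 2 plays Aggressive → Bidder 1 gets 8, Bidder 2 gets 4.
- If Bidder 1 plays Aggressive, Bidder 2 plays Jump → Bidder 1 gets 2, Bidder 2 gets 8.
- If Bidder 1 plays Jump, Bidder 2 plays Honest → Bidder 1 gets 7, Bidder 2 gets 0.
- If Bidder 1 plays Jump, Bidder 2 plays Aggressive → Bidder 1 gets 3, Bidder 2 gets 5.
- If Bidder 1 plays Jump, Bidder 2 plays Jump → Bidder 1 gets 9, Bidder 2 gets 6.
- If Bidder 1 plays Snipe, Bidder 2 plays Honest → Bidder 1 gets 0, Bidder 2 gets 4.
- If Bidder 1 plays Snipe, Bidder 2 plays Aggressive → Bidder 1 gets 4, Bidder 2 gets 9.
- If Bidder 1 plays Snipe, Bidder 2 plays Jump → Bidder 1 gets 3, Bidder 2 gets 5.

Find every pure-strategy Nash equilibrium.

Bidder 1 against Honest: payoffs 2, 5, 7, 0 → best response Jump.
Bidder 1 against Aggressive: payoffs 1, 8, 3, 4 → best response Aggressive.
Bidder 1 against Jump: payoffs 8, 2, 9, 3 → best response Jump.
Bidder 2 against Honest: payoffs 6, 3, 1 → best response Honest.
Bidder 2 against Aggressive: payoffs 2, 4, 8 → best response Jump.
Bidder 2 against Jump: payoffs 0, 5, 6 → best response Jump.
Bidder 2 against Snipe: payoffs 4, 9, 5 → best response Aggressive.
Mutual best responses: (Jump, Jump).

Pure NE: (Jump, Jump)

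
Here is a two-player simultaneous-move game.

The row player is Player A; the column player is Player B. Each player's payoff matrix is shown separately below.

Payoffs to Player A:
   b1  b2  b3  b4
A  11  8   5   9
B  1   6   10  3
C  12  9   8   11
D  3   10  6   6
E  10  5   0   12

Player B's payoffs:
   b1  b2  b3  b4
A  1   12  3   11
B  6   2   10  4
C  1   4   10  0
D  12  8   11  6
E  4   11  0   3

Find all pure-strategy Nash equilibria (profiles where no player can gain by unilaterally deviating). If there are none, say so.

Player A against b1: payoffs 11, 1, 12, 3, 10 → best response C.
Player A against b2: payoffs 8, 6, 9, 10, 5 → best response D.
Player A against b3: payoffs 5, 10, 8, 6, 0 → best response B.
Player A against b4: payoffs 9, 3, 11, 6, 12 → best response E.
Player B against A: payoffs 1, 12, 3, 11 → best response b2.
Player B against B: payoffs 6, 2, 10, 4 → best response b3.
Player B against C: payoffs 1, 4, 10, 0 → best response b3.
Player B against D: payoffs 12, 8, 11, 6 → best response b1.
Player B against E: payoffs 4, 11, 0, 3 → best response b2.
Mutual best responses: (B, b3).

(B, b3)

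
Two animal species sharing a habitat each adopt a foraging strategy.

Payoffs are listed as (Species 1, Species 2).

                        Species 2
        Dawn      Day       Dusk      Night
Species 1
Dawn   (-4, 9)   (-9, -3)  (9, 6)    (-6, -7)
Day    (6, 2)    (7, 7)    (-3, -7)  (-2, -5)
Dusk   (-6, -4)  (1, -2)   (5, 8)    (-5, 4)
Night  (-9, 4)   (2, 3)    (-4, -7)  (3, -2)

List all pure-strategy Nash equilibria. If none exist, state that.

(Dawn, Dawn): Species 1 can switch to Day (-4 → 6). Not NE.
(Dawn, Day): Species 1 can switch to Day (-9 → 7). Not NE.
(Dawn, Dusk): Species 2 can switch to Dawn (6 → 9). Not NE.
(Dawn, Night): Species 1 can switch to Day (-6 → -2). Not NE.
(Day, Dawn): Species 2 can switch to Day (2 → 7). Not NE.
(Day, Day): Species 1 gets 7, best alternative 2; Species 2 gets 7, best alternative 2. No profitable deviation — NE.
(Day, Dusk): Species 1 can switch to Dawn (-3 → 9). Not NE.
(Day, Night): Species 1 can switch to Night (-2 → 3). Not NE.
(Dusk, Dawn): Species 1 can switch to Dawn (-6 → -4). Not NE.
(Dusk, Day): Species 1 can switch to Day (1 → 7). Not NE.
(Dusk, Dusk): Species 1 can switch to Dawn (5 → 9). Not NE.
(The remaining 5 profiles each have a profitable deviation by the same check.)

(Day, Day)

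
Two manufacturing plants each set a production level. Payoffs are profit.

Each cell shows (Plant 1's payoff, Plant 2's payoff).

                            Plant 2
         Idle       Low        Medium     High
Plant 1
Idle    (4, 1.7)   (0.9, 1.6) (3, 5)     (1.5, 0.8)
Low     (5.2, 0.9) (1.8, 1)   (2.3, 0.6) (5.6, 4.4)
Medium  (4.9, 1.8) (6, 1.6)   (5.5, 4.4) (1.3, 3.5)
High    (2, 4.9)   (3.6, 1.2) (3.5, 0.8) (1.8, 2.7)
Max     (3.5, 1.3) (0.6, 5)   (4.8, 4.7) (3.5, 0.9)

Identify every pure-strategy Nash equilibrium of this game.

Mark each player's best response to every combination of opponents' strategies; a profile where every player is best-responding is a pure Nash equilibrium.
Plant 1 against Idle: payoffs 4, 5.2, 4.9, 2, 3.5 → best response Low.
Plant 1 against Low: payoffs 0.9, 1.8, 6, 3.6, 0.6 → best response Medium.
Plant 1 against Medium: payoffs 3, 2.3, 5.5, 3.5, 4.8 → best response Medium.
Plant 1 against High: payoffs 1.5, 5.6, 1.3, 1.8, 3.5 → best response Low.
Plant 2 against Idle: payoffs 1.7, 1.6, 5, 0.8 → best response Medium.
Plant 2 against Low: payoffs 0.9, 1, 0.6, 4.4 → best response High.
Plant 2 against Medium: payoffs 1.8, 1.6, 4.4, 3.5 → best response Medium.
Plant 2 against High: payoffs 4.9, 1.2, 0.8, 2.7 → best response Idle.
Plant 2 against Max: payoffs 1.3, 5, 4.7, 0.9 → best response Low.
Mutual best responses: (Low, High); (Medium, Medium).

(Low, High), (Medium, Medium)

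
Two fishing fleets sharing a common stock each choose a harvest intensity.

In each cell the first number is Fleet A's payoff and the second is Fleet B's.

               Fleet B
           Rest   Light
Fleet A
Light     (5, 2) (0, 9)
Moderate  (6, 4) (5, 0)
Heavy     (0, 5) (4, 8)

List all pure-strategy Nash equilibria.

The unique pure-strategy Nash equilibrium is (Moderate, Rest).

Mark each player's best response to every combination of opponents' strategies; a profile where every player is best-responding is a pure Nash equilibrium.
Fleet A against Rest: payoffs 5, 6, 0 → best response Moderate.
Fleet A against Light: payoffs 0, 5, 4 → best response Moderate.
Fleet B against Light: payoffs 2, 9 → best response Light.
Fleet B against Moderate: payoffs 4, 0 → best response Rest.
Fleet B against Heavy: payoffs 5, 8 → best response Light.
Mutual best responses: (Moderate, Rest).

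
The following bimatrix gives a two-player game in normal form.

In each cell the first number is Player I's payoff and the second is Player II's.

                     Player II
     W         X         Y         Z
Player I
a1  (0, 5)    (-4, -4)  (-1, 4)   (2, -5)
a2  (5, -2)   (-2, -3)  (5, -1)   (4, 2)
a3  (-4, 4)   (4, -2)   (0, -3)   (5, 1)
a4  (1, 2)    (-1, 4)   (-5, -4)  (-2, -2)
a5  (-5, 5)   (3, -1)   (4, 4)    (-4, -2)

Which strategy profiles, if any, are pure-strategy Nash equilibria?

For each strategy profile, look for a profitable unilateral deviation.
(a1, W): Player I can switch to a2 (0 → 5). Not NE.
(a1, X): Player I can switch to a2 (-4 → -2). Not NE.
(a1, Y): Player I can switch to a2 (-1 → 5). Not NE.
(a1, Z): Player I can switch to a2 (2 → 4). Not NE.
(a2, W): Player II can switch to Y (-2 → -1). Not NE.
(a2, X): Player I can switch to a3 (-2 → 4). Not NE.
(a2, Y): Player II can switch to Z (-1 → 2). Not NE.
(a2, Z): Player I can switch to a3 (4 → 5). Not NE.
(a3, W): Player I can switch to a1 (-4 → 0). Not NE.
(a3, X): Player II can switch to W (-2 → 4). Not NE.
(The remaining 10 profiles each have a profitable deviation by the same check.)

No pure-strategy Nash equilibrium.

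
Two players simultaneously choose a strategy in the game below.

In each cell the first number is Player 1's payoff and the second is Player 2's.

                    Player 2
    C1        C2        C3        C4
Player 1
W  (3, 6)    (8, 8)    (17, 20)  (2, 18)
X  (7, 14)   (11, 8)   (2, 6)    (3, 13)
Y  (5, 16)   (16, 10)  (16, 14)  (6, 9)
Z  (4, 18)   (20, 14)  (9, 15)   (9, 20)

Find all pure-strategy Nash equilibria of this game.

Pure-strategy Nash equilibria: (W, C3); (X, C1); (Z, C4)

Mark each player's best response to every combination of opponents' strategies; a profile where every player is best-responding is a pure Nash equilibrium.
Player 1 against C1: payoffs 3, 7, 5, 4 → best response X.
Player 1 against C2: payoffs 8, 11, 16, 20 → best response Z.
Player 1 against C3: payoffs 17, 2, 16, 9 → best response W.
Player 1 against C4: payoffs 2, 3, 6, 9 → best response Z.
Player 2 against W: payoffs 6, 8, 20, 18 → best response C3.
Player 2 against X: payoffs 14, 8, 6, 13 → best response C1.
Player 2 against Y: payoffs 16, 10, 14, 9 → best response C1.
Player 2 against Z: payoffs 18, 14, 15, 20 → best response C4.
Mutual best responses: (W, C3); (X, C1); (Z, C4).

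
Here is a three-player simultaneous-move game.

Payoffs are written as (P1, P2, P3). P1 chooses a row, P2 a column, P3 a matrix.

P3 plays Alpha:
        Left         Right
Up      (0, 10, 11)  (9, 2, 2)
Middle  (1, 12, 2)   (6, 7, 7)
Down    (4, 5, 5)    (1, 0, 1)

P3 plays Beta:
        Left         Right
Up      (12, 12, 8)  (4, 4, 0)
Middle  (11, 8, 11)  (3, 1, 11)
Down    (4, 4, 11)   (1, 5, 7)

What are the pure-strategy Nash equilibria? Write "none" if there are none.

(Up, Left, Alpha): P1 can switch to Middle (0 → 1). Not NE.
(Up, Left, Beta): P3 can switch to Alpha (8 → 11). Not NE.
(Up, Right, Alpha): P2 can switch to Left (2 → 10). Not NE.
(Up, Right, Beta): P2 can switch to Left (4 → 12). Not NE.
(Middle, Left, Alpha): P1 can switch to Down (1 → 4). Not NE.
(Middle, Left, Beta): P1 can switch to Up (11 → 12). Not NE.
(Middle, Right, Alpha): P1 can switch to Up (6 → 9). Not NE.
(Middle, Right, Beta): P1 can switch to Up (3 → 4). Not NE.
(Down, Left, Alpha): P3 can switch to Beta (5 → 11). Not NE.
(Down, Left, Beta): P1 can switch to Up (4 → 12). Not NE.
(Down, Right, Alpha): P1 can switch to Up (1 → 9). Not NE.
(Down, Right, Beta): P1 can switch to Up (1 → 4). Not NE.

No pure-strategy Nash equilibrium.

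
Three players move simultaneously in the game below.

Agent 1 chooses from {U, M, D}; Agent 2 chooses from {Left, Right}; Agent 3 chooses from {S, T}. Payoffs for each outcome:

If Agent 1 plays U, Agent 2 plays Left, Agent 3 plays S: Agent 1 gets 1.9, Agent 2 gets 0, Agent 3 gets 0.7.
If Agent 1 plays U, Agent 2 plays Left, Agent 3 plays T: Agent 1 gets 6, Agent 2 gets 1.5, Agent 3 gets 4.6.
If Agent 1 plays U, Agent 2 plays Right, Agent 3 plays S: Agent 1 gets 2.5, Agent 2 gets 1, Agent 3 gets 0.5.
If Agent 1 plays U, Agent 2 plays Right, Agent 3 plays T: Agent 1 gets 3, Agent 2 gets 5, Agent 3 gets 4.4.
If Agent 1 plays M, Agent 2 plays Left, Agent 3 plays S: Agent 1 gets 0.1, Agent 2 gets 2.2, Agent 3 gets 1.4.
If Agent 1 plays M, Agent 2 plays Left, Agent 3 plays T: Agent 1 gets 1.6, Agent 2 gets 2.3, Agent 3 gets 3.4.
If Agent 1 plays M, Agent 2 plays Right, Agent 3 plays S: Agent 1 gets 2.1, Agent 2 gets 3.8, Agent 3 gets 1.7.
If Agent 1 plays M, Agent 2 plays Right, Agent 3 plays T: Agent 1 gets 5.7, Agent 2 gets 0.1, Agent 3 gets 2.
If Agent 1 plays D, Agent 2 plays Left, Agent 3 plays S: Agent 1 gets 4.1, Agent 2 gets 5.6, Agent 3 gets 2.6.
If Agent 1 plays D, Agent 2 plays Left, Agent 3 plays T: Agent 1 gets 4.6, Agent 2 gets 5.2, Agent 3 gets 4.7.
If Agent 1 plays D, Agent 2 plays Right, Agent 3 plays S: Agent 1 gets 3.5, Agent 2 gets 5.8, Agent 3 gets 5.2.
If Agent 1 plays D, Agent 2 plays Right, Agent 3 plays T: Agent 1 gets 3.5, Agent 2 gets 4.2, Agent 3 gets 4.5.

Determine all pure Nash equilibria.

(D, Right, S)

(U, Left, S): Agent 1 can switch to D (1.9 → 4.1). Not NE.
(U, Left, T): Agent 2 can switch to Right (1.5 → 5). Not NE.
(U, Right, S): Agent 1 can switch to D (2.5 → 3.5). Not NE.
(U, Right, T): Agent 1 can switch to M (3 → 5.7). Not NE.
(M, Left, S): Agent 1 can switch to U (0.1 → 1.9). Not NE.
(M, Left, T): Agent 1 can switch to U (1.6 → 6). Not NE.
(M, Right, S): Agent 1 can switch to U (2.1 → 2.5). Not NE.
(M, Right, T): Agent 2 can switch to Left (0.1 → 2.3). Not NE.
(D, Right, S): Agent 1 gets 3.5, best alternative 2.5; Agent 2 gets 5.8, best alternative 5.6; Agent 3 gets 5.2, best alternative 4.5. No profitable deviation — NE.
(The remaining 3 profiles each have a profitable deviation by the same check.)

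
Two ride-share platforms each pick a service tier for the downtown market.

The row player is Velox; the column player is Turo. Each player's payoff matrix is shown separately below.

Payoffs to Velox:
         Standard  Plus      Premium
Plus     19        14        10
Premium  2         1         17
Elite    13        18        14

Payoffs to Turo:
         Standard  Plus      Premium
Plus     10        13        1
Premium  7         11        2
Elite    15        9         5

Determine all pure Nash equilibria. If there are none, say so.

This game has no pure Nash equilibrium.

(Plus, Standard): Turo can switch to Plus (10 → 13). Not NE.
(Plus, Plus): Velox can switch to Elite (14 → 18). Not NE.
(Plus, Premium): Velox can switch to Premium (10 → 17). Not NE.
(Premium, Standard): Velox can switch to Plus (2 → 19). Not NE.
(Premium, Plus): Velox can switch to Plus (1 → 14). Not NE.
(Premium, Premium): Turo can switch to Standard (2 → 7). Not NE.
(The remaining 3 profiles each have a profitable deviation by the same check.)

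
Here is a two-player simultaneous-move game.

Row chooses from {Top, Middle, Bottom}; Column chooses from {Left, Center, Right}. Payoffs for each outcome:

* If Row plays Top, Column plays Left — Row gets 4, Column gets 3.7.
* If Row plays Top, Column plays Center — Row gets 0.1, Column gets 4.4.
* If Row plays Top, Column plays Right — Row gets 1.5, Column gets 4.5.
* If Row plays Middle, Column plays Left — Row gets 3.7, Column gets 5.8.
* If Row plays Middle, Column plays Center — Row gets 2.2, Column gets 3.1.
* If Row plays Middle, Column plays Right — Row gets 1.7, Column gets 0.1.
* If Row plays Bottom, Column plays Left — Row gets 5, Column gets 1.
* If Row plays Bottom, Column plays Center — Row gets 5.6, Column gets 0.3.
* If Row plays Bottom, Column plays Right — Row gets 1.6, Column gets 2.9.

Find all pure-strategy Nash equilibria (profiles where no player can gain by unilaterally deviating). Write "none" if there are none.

This game has no pure Nash equilibrium.

(Top, Left): Row can switch to Bottom (4 → 5). Not NE.
(Top, Center): Row can switch to Middle (0.1 → 2.2). Not NE.
(Top, Right): Row can switch to Middle (1.5 → 1.7). Not NE.
(Middle, Left): Row can switch to Top (3.7 → 4). Not NE.
(Middle, Center): Row can switch to Bottom (2.2 → 5.6). Not NE.
(Middle, Right): Column can switch to Left (0.1 → 5.8). Not NE.
(Bottom, Left): Column can switch to Right (1 → 2.9). Not NE.
(Bottom, Center): Column can switch to Left (0.3 → 1). Not NE.
(The remaining 1 profile has a profitable deviation by the same check.)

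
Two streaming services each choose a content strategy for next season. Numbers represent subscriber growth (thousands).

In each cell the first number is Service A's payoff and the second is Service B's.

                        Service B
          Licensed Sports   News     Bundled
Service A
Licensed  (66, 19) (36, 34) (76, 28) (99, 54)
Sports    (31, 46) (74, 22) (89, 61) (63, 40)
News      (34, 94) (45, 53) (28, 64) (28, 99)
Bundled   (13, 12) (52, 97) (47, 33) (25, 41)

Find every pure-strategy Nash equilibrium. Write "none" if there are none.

(Licensed, Bundled), (Sports, News)

Service A against Licensed: payoffs 66, 31, 34, 13 → best response Licensed.
Service A against Sports: payoffs 36, 74, 45, 52 → best response Sports.
Service A against News: payoffs 76, 89, 28, 47 → best response Sports.
Service A against Bundled: payoffs 99, 63, 28, 25 → best response Licensed.
Service B against Licensed: payoffs 19, 34, 28, 54 → best response Bundled.
Service B against Sports: payoffs 46, 22, 61, 40 → best response News.
Service B against News: payoffs 94, 53, 64, 99 → best response Bundled.
Service B against Bundled: payoffs 12, 97, 33, 41 → best response Sports.
Mutual best responses: (Licensed, Bundled); (Sports, News).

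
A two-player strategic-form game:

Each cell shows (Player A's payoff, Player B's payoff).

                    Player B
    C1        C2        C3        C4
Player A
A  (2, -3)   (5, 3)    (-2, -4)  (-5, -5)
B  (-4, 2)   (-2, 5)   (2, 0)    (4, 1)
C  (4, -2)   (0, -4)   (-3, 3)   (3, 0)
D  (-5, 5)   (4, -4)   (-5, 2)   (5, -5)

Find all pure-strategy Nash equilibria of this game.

Mark each player's best response to every combination of opponents' strategies; a profile where every player is best-responding is a pure Nash equilibrium.
Player A against C1: payoffs 2, -4, 4, -5 → best response C.
Player A against C2: payoffs 5, -2, 0, 4 → best response A.
Player A against C3: payoffs -2, 2, -3, -5 → best response B.
Player A against C4: payoffs -5, 4, 3, 5 → best response D.
Player B against A: payoffs -3, 3, -4, -5 → best response C2.
Player B against B: payoffs 2, 5, 0, 1 → best response C2.
Player B against C: payoffs -2, -4, 3, 0 → best response C3.
Player B against D: payoffs 5, -4, 2, -5 → best response C1.
Mutual best responses: (A, C2).

The unique pure-strategy Nash equilibrium is (A, C2).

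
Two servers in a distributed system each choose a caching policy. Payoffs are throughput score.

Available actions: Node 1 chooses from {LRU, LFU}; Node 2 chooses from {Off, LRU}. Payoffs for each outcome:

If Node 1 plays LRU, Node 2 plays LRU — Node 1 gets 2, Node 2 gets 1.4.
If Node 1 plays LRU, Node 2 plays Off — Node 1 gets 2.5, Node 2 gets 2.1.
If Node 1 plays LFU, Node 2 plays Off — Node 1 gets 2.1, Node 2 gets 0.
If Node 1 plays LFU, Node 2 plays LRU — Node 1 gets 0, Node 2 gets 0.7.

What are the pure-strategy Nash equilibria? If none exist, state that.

(LRU, Off): Node 1 gets 2.5, best alternative 2.1; Node 2 gets 2.1, best alternative 1.4. No profitable deviation — NE.
(LRU, LRU): Node 2 can switch to Off (1.4 → 2.1). Not NE.
(LFU, Off): Node 1 can switch to LRU (2.1 → 2.5). Not NE.
(LFU, LRU): Node 1 can switch to LRU (0 → 2). Not NE.

Pure NE: (LRU, Off)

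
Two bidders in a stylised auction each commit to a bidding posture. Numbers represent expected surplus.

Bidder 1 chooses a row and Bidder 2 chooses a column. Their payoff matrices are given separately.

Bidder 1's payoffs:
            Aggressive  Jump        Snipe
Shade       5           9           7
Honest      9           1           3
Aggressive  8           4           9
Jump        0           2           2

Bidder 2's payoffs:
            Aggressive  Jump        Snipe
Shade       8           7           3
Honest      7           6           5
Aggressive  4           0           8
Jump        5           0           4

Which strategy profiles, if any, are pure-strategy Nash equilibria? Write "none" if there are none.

The pure Nash equilibria are (Honest, Aggressive) and (Aggressive, Snipe).

For each strategy profile, look for a profitable unilateral deviation.
(Shade, Aggressive): Bidder 1 can switch to Honest (5 → 9). Not NE.
(Shade, Jump): Bidder 2 can switch to Aggressive (7 → 8). Not NE.
(Shade, Snipe): Bidder 1 can switch to Aggressive (7 → 9). Not NE.
(Honest, Aggressive): Bidder 1 gets 9, best alternative 8; Bidder 2 gets 7, best alternative 6. No profitable deviation — NE.
(Honest, Jump): Bidder 1 can switch to Shade (1 → 9). Not NE.
(Honest, Snipe): Bidder 1 can switch to Shade (3 → 7). Not NE.
(Aggressive, Aggressive): Bidder 1 can switch to Honest (8 → 9). Not NE.
(Aggressive, Snipe): Bidder 1 gets 9, best alternative 7; Bidder 2 gets 8, best alternative 4. No profitable deviation — NE.
(The remaining 4 profiles each have a profitable deviation by the same check.)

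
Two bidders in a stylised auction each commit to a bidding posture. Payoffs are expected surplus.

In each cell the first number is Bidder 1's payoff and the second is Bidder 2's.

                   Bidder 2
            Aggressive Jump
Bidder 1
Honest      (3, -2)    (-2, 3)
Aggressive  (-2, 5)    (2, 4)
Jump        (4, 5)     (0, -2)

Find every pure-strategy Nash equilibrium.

Bidder 1 against Aggressive: payoffs 3, -2, 4 → best response Jump.
Bidder 1 against Jump: payoffs -2, 2, 0 → best response Aggressive.
Bidder 2 against Honest: payoffs -2, 3 → best response Jump.
Bidder 2 against Aggressive: payoffs 5, 4 → best response Aggressive.
Bidder 2 against Jump: payoffs 5, -2 → best response Aggressive.
Mutual best responses: (Jump, Aggressive).

The unique pure-strategy Nash equilibrium is (Jump, Aggressive).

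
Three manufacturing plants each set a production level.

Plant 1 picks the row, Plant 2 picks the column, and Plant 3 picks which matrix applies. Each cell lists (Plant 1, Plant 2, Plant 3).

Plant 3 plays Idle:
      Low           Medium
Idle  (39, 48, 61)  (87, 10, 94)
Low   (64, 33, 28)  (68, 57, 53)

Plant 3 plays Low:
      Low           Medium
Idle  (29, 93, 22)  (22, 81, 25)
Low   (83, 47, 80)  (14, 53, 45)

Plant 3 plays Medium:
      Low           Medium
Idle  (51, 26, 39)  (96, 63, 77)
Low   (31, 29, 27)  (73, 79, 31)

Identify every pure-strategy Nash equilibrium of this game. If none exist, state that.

Check each profile: it is a Nash equilibrium iff no player can strictly gain by switching unilaterally.
(Idle, Low, Idle): Plant 1 can switch to Low (39 → 64). Not NE.
(Idle, Low, Low): Plant 1 can switch to Low (29 → 83). Not NE.
(Idle, Low, Medium): Plant 2 can switch to Medium (26 → 63). Not NE.
(Idle, Medium, Idle): Plant 2 can switch to Low (10 → 48). Not NE.
(Idle, Medium, Low): Plant 2 can switch to Low (81 → 93). Not NE.
(Idle, Medium, Medium): Plant 3 can switch to Idle (77 → 94). Not NE.
(Low, Low, Idle): Plant 2 can switch to Medium (33 → 57). Not NE.
(Low, Low, Low): Plant 2 can switch to Medium (47 → 53). Not NE.
(Low, Low, Medium): Plant 1 can switch to Idle (31 → 51). Not NE.
(Low, Medium, Idle): Plant 1 can switch to Idle (68 → 87). Not NE.
(The remaining 2 profiles each have a profitable deviation by the same check.)

No pure-strategy Nash equilibrium.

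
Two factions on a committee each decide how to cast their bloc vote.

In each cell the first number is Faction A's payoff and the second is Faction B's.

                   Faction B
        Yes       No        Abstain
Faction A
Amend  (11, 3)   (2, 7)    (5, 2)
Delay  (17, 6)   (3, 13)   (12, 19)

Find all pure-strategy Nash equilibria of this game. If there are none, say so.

The unique pure-strategy Nash equilibrium is (Delay, Abstain).

For each player, find the best response to each opponent profile; mutual best responses are the pure NE.
Faction A against Yes: payoffs 11, 17 → best response Delay.
Faction A against No: payoffs 2, 3 → best response Delay.
Faction A against Abstain: payoffs 5, 12 → best response Delay.
Faction B against Amend: payoffs 3, 7, 2 → best response No.
Faction B against Delay: payoffs 6, 13, 19 → best response Abstain.
Mutual best responses: (Delay, Abstain).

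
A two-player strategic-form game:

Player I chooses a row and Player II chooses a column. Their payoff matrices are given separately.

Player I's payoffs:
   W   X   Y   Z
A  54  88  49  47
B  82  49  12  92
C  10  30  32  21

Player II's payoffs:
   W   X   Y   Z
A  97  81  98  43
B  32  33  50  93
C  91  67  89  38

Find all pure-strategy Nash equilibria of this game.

Player I against W: payoffs 54, 82, 10 → best response B.
Player I against X: payoffs 88, 49, 30 → best response A.
Player I against Y: payoffs 49, 12, 32 → best response A.
Player I against Z: payoffs 47, 92, 21 → best response B.
Player II against A: payoffs 97, 81, 98, 43 → best response Y.
Player II against B: payoffs 32, 33, 50, 93 → best response Z.
Player II against C: payoffs 91, 67, 89, 38 → best response W.
Mutual best responses: (A, Y); (B, Z).

The pure Nash equilibria are (A, Y) and (B, Z).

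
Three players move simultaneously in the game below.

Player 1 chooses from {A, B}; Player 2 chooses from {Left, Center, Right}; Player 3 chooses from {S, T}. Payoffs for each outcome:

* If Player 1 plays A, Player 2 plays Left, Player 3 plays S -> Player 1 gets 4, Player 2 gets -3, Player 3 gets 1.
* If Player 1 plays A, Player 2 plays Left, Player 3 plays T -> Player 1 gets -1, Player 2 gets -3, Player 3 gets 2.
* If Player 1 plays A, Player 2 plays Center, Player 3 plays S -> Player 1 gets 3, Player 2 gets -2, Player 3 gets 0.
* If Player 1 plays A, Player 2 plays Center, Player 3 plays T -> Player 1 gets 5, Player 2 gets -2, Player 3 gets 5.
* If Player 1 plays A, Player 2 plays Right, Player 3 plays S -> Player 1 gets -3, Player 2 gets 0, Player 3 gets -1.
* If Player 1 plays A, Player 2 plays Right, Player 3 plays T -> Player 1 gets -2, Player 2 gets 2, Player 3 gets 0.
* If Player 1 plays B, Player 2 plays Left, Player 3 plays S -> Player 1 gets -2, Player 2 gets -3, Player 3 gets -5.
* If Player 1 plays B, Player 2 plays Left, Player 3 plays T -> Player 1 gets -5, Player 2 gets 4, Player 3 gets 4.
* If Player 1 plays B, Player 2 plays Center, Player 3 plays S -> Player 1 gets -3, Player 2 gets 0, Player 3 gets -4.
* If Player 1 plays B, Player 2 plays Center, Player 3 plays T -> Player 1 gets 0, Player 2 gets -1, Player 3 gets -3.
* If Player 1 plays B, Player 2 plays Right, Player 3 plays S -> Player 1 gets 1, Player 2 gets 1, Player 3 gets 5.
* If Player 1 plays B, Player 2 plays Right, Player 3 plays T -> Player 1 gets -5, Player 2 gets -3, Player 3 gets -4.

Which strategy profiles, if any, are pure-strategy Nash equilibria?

For each player, find the best response to each opponent profile; mutual best responses are the pure NE.
Player 1 against (Left, S): payoffs 4, -2 → best response A.
Player 1 against (Left, T): payoffs -1, -5 → best response A.
Player 1 against (Center, S): payoffs 3, -3 → best response A.
Player 1 against (Center, T): payoffs 5, 0 → best response A.
Player 1 against (Right, S): payoffs -3, 1 → best response B.
Player 1 against (Right, T): payoffs -2, -5 → best response A.
Player 2 against (A, S): payoffs -3, -2, 0 → best response Right.
Player 2 against (A, T): payoffs -3, -2, 2 → best response Right.
Player 2 against (B, S): payoffs -3, 0, 1 → best response Right.
Player 2 against (B, T): payoffs 4, -1, -3 → best response Left.
Player 3 against (A, Left): payoffs 1, 2 → best response T.
Player 3 against (A, Center): payoffs 0, 5 → best response T.
Player 3 against (A, Right): payoffs -1, 0 → best response T.
Player 3 against (B, Left): payoffs -5, 4 → best response T.
Player 3 against (B, Center): payoffs -4, -3 → best response T.
Player 3 against (B, Right): payoffs 5, -4 → best response S.
Mutual best responses: (A, Right, T); (B, Right, S).

The pure Nash equilibria are (A, Right, T); (B, Right, S).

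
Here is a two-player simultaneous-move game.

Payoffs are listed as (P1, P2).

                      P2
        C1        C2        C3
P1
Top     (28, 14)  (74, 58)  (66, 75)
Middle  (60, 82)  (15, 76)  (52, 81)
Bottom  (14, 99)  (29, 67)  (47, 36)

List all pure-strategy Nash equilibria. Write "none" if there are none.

P1 against C1: payoffs 28, 60, 14 → best response Middle.
P1 against C2: payoffs 74, 15, 29 → best response Top.
P1 against C3: payoffs 66, 52, 47 → best response Top.
P2 against Top: payoffs 14, 58, 75 → best response C3.
P2 against Middle: payoffs 82, 76, 81 → best response C1.
P2 against Bottom: payoffs 99, 67, 36 → best response C1.
Mutual best responses: (Top, C3); (Middle, C1).

(Top, C3), (Middle, C1)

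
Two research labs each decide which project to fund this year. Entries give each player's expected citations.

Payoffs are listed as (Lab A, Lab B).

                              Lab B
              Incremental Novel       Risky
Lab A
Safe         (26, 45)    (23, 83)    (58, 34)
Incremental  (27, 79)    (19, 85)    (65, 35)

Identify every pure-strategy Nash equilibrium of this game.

Lab A against Incremental: payoffs 26, 27 → best response Incremental.
Lab A against Novel: payoffs 23, 19 → best response Safe.
Lab A against Risky: payoffs 58, 65 → best response Incremental.
Lab B against Safe: payoffs 45, 83, 34 → best response Novel.
Lab B against Incremental: payoffs 79, 85, 35 → best response Novel.
Mutual best responses: (Safe, Novel).

(Safe, Novel)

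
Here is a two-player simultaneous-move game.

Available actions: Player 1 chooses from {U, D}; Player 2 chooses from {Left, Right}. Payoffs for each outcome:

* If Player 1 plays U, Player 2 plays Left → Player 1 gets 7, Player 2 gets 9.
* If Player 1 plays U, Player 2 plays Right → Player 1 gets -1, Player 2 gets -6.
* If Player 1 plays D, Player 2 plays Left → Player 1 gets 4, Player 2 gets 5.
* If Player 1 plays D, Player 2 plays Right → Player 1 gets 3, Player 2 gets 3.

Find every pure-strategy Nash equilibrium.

The unique pure-strategy Nash equilibrium is (U, Left).

Player 1 against Left: payoffs 7, 4 → best response U.
Player 1 against Right: payoffs -1, 3 → best response D.
Player 2 against U: payoffs 9, -6 → best response Left.
Player 2 against D: payoffs 5, 3 → best response Left.
Mutual best responses: (U, Left).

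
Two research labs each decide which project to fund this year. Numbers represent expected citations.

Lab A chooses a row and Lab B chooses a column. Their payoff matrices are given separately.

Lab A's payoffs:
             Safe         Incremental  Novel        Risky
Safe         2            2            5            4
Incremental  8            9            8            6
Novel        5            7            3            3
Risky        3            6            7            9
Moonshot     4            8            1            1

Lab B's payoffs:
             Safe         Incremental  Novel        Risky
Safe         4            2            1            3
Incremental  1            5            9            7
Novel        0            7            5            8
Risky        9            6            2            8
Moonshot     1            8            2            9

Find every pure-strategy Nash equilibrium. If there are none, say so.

Check each profile: it is a Nash equilibrium iff no player can strictly gain by switching unilaterally.
(Safe, Safe): Lab A can switch to Incremental (2 → 8). Not NE.
(Safe, Incremental): Lab A can switch to Incremental (2 → 9). Not NE.
(Safe, Novel): Lab A can switch to Incremental (5 → 8). Not NE.
(Safe, Risky): Lab A can switch to Incremental (4 → 6). Not NE.
(Incremental, Safe): Lab B can switch to Incremental (1 → 5). Not NE.
(Incremental, Incremental): Lab B can switch to Novel (5 → 9). Not NE.
(Incremental, Novel): Lab A gets 8, best alternative 7; Lab B gets 9, best alternative 7. No profitable deviation — NE.
(Incremental, Risky): Lab A can switch to Risky (6 → 9). Not NE.
(Novel, Safe): Lab A can switch to Incremental (5 → 8). Not NE.
(The remaining 11 profiles each have a profitable deviation by the same check.)

Pure NE: (Incremental, Novel)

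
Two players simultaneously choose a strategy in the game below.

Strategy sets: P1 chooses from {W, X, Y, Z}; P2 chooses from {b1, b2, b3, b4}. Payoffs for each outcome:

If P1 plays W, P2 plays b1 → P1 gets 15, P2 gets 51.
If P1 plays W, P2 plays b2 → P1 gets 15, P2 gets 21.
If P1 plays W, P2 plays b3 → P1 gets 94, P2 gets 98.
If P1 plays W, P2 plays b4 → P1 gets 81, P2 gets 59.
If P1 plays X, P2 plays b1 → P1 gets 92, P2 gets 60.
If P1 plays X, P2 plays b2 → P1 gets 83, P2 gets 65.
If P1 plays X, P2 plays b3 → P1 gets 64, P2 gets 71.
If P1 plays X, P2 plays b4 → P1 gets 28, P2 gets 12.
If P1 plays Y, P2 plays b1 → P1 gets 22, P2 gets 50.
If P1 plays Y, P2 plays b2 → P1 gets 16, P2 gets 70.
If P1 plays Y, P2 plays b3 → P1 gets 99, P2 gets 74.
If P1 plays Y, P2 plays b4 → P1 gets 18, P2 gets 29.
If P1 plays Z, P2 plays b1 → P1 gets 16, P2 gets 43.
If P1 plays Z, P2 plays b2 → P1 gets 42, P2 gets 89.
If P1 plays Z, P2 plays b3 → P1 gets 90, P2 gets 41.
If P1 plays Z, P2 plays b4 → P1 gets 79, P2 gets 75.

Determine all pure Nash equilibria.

P1 against b1: payoffs 15, 92, 22, 16 → best response X.
P1 against b2: payoffs 15, 83, 16, 42 → best response X.
P1 against b3: payoffs 94, 64, 99, 90 → best response Y.
P1 against b4: payoffs 81, 28, 18, 79 → best response W.
P2 against W: payoffs 51, 21, 98, 59 → best response b3.
P2 against X: payoffs 60, 65, 71, 12 → best response b3.
P2 against Y: payoffs 50, 70, 74, 29 → best response b3.
P2 against Z: payoffs 43, 89, 41, 75 → best response b2.
Mutual best responses: (Y, b3).

The unique pure-strategy Nash equilibrium is (Y, b3).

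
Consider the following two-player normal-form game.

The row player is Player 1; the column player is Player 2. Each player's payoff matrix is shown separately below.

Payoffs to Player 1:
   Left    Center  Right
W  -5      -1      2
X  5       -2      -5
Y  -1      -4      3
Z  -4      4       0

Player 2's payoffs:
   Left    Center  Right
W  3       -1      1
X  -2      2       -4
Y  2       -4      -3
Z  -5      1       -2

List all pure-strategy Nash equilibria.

Pure NE: (Z, Center)

Player 1 against Left: payoffs -5, 5, -1, -4 → best response X.
Player 1 against Center: payoffs -1, -2, -4, 4 → best response Z.
Player 1 against Right: payoffs 2, -5, 3, 0 → best response Y.
Player 2 against W: payoffs 3, -1, 1 → best response Left.
Player 2 against X: payoffs -2, 2, -4 → best response Center.
Player 2 against Y: payoffs 2, -4, -3 → best response Left.
Player 2 against Z: payoffs -5, 1, -2 → best response Center.
Mutual best responses: (Z, Center).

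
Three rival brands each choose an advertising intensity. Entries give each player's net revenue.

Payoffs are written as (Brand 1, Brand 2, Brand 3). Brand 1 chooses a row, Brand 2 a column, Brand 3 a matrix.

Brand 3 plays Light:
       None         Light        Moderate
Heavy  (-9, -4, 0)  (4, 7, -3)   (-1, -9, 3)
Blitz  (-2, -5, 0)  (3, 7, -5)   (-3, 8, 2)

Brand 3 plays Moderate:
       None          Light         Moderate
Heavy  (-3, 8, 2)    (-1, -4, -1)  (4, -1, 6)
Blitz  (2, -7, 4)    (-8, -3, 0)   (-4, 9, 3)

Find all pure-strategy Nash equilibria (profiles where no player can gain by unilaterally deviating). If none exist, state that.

This game has no pure Nash equilibrium.

(Heavy, None, Light): Brand 1 can switch to Blitz (-9 → -2). Not NE.
(Heavy, None, Moderate): Brand 1 can switch to Blitz (-3 → 2). Not NE.
(Heavy, Light, Light): Brand 3 can switch to Moderate (-3 → -1). Not NE.
(Heavy, Light, Moderate): Brand 2 can switch to None (-4 → 8). Not NE.
(Heavy, Moderate, Light): Brand 2 can switch to None (-9 → -4). Not NE.
(Heavy, Moderate, Moderate): Brand 2 can switch to None (-1 → 8). Not NE.
(Blitz, None, Light): Brand 2 can switch to Light (-5 → 7). Not NE.
(Blitz, None, Moderate): Brand 2 can switch to Light (-7 → -3). Not NE.
(Blitz, Light, Light): Brand 1 can switch to Heavy (3 → 4). Not NE.
(Blitz, Light, Moderate): Brand 1 can switch to Heavy (-8 → -1). Not NE.
(Blitz, Moderate, Light): Brand 1 can switch to Heavy (-3 → -1). Not NE.
(Blitz, Moderate, Moderate): Brand 1 can switch to Heavy (-4 → 4). Not NE.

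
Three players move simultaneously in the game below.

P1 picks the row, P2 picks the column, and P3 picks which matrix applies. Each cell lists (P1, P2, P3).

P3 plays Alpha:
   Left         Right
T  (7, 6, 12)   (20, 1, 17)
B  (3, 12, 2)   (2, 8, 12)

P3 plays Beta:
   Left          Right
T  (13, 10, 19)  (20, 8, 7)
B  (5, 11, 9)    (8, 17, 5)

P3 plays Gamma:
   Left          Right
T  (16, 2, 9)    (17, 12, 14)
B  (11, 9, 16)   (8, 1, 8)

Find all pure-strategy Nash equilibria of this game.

Pure NE: (T, Left, Beta)

Mark each player's best response to every combination of opponents' strategies; a profile where every player is best-responding is a pure Nash equilibrium.
P1 against (Left, Alpha): payoffs 7, 3 → best response T.
P1 against (Left, Beta): payoffs 13, 5 → best response T.
P1 against (Left, Gamma): payoffs 16, 11 → best response T.
P1 against (Right, Alpha): payoffs 20, 2 → best response T.
P1 against (Right, Beta): payoffs 20, 8 → best response T.
P1 against (Right, Gamma): payoffs 17, 8 → best response T.
P2 against (T, Alpha): payoffs 6, 1 → best response Left.
P2 against (T, Beta): payoffs 10, 8 → best response Left.
P2 against (T, Gamma): payoffs 2, 12 → best response Right.
P2 against (B, Alpha): payoffs 12, 8 → best response Left.
P2 against (B, Beta): payoffs 11, 17 → best response Right.
P2 against (B, Gamma): payoffs 9, 1 → best response Left.
P3 against (T, Left): payoffs 12, 19, 9 → best response Beta.
P3 against (T, Right): payoffs 17, 7, 14 → best response Alpha.
P3 against (B, Left): payoffs 2, 9, 16 → best response Gamma.
P3 against (B, Right): payoffs 12, 5, 8 → best response Alpha.
Mutual best responses: (T, Left, Beta).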